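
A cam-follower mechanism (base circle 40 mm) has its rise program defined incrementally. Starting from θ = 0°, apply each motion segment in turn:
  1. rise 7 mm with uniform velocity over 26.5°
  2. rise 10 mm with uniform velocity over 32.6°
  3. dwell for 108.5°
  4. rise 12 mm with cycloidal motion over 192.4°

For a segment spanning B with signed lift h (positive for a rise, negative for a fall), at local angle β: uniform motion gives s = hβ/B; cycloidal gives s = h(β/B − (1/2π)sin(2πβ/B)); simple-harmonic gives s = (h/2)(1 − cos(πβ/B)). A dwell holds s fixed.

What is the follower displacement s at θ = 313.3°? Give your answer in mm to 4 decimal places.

seg 1 [0°–26.5°] uniform, h=7: full span → s += 7 → s = 7.0000
seg 2 [26.5°–59.1°] uniform, h=10: full span → s += 10 → s = 17.0000
seg 3 [59.1°–167.6°] dwell: s stays 17.0000
seg 4 [167.6°–360°] cycloidal, h=12: θ=313.3° here. β=145.7, B=192.4. 12·(0.7573 − sin(2π·0.7573)/(2π)) = 10.9952 → s = 27.9952

27.9952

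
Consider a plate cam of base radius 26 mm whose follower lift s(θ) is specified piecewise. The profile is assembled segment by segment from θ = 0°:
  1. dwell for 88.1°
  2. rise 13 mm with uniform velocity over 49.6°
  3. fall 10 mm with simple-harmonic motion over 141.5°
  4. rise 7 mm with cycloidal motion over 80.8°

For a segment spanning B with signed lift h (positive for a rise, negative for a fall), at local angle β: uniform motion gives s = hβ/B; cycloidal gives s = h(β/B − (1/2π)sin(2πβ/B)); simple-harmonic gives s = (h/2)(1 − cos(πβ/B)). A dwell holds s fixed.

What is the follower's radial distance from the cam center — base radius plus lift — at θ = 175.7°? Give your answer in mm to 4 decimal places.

seg 1 [0°–88.1°] dwell: s stays 0.0000
seg 2 [88.1°–137.7°] uniform, h=13: full span → s += 13 → s = 13.0000
seg 3 [137.7°–279.2°] simple-harmonic, h=-10: θ=175.7° here. β=38, B=141.5. -10/2·(1 − cos(π·0.2686)) = -1.6764 → s = 11.3236
radial distance = base radius + s = 26 + 11.3236 = 37.3236

37.3236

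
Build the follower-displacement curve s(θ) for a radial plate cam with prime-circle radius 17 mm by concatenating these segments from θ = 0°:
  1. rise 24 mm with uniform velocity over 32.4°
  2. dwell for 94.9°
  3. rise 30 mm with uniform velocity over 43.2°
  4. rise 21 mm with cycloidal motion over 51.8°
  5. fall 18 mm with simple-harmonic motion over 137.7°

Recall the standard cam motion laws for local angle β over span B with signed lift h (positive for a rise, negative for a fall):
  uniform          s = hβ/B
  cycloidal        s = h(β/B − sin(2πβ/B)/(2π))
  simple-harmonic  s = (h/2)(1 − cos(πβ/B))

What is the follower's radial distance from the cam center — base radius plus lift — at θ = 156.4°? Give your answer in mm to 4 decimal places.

seg 1 [0°–32.4°] uniform, h=24: full span → s += 24 → s = 24.0000
seg 2 [32.4°–127.3°] dwell: s stays 24.0000
seg 3 [127.3°–170.5°] uniform, h=30: θ=156.4° here. β=29.1, B=43.2. 30·29.1/43.2 = 20.2083 → s = 44.2083
radial distance = base radius + s = 17 + 44.2083 = 61.2083

61.2083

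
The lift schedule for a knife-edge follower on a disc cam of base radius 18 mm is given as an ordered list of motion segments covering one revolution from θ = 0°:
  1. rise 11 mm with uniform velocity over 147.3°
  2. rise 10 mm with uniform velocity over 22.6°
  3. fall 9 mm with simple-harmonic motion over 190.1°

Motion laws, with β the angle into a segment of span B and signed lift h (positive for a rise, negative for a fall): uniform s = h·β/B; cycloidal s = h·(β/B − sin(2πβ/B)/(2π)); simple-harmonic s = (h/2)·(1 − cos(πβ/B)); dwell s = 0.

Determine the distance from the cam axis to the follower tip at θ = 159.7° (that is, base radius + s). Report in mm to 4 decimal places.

seg 1 [0°–147.3°] uniform, h=11: full span → s += 11 → s = 11.0000
seg 2 [147.3°–169.9°] uniform, h=10: θ=159.7° here. β=12.4, B=22.6. 10·12.4/22.6 = 5.4867 → s = 16.4867
radial distance = base radius + s = 18 + 16.4867 = 34.4867

34.4867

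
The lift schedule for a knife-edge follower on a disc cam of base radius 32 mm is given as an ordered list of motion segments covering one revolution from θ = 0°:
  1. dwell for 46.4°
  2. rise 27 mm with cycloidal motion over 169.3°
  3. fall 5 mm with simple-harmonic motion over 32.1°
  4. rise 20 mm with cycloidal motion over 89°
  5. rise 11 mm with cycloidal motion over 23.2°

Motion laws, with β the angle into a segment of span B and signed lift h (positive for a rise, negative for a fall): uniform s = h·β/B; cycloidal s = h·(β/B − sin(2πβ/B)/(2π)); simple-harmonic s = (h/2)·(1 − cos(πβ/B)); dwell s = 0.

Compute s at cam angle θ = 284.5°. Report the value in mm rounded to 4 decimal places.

seg 1 [0°–46.4°] dwell: s stays 0.0000
seg 2 [46.4°–215.7°] cycloidal, h=27: full span → s += 27 → s = 27.0000
seg 3 [215.7°–247.8°] simple-harmonic, h=-5: full span → s += -5 → s = 22.0000
seg 4 [247.8°–336.8°] cycloidal, h=20: θ=284.5° here. β=36.7, B=89. 20·(0.4124 − sin(2π·0.4124)/(2π)) = 6.5816 → s = 28.5816

28.5816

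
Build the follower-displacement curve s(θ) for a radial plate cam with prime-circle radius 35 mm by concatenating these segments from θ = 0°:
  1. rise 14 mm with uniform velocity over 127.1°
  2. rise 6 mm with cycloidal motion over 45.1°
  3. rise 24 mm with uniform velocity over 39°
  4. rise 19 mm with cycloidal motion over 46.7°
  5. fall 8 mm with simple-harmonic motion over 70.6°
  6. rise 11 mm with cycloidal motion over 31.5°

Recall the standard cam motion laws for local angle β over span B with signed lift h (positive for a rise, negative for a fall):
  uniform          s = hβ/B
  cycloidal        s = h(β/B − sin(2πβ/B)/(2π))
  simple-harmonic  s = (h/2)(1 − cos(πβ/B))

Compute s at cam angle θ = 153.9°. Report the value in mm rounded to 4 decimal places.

seg 1 [0°–127.1°] uniform, h=14: full span → s += 14 → s = 14.0000
seg 2 [127.1°–172.2°] cycloidal, h=6: θ=153.9° here. β=26.8, B=45.1. 6·(0.5942 − sin(2π·0.5942)/(2π)) = 4.0984 → s = 18.0984

18.0984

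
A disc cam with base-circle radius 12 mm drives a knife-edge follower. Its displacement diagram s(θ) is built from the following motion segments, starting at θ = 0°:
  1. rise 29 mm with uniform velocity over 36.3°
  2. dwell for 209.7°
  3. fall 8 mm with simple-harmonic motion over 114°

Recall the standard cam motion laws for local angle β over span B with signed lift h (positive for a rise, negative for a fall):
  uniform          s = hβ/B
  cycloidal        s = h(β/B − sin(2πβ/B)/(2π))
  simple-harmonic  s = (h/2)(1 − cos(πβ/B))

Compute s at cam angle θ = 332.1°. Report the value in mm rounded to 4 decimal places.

seg 1 [0°–36.3°] uniform, h=29: full span → s += 29 → s = 29.0000
seg 2 [36.3°–246°] dwell: s stays 29.0000
seg 3 [246°–360°] simple-harmonic, h=-8: θ=332.1° here. β=86.1, B=114. -8/2·(1 − cos(π·0.7553)) = -6.8748 → s = 22.1252

22.1252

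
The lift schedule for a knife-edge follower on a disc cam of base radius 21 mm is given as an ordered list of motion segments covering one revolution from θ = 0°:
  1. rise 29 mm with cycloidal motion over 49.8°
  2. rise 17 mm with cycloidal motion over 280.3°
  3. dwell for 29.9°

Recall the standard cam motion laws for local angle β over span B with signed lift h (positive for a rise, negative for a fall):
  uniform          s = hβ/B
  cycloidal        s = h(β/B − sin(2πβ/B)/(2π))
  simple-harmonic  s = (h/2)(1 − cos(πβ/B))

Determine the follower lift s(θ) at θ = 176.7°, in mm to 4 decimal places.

seg 1 [0°–49.8°] cycloidal, h=29: full span → s += 29 → s = 29.0000
seg 2 [49.8°–330.1°] cycloidal, h=17: θ=176.7° here. β=126.9, B=280.3. 17·(0.4527 − sin(2π·0.4527)/(2π)) = 6.9046 → s = 35.9046

35.9046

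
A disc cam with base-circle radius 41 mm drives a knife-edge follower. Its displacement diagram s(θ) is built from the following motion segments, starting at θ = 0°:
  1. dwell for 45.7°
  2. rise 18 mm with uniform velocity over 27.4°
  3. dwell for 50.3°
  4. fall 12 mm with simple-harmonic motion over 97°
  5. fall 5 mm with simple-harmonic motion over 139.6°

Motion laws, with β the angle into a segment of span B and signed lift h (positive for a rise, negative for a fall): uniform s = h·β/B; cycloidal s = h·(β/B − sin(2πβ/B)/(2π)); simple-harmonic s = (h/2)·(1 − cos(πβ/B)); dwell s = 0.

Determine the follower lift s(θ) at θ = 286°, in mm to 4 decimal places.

seg 1 [0°–45.7°] dwell: s stays 0.0000
seg 2 [45.7°–73.1°] uniform, h=18: full span → s += 18 → s = 18.0000
seg 3 [73.1°–123.4°] dwell: s stays 18.0000
seg 4 [123.4°–220.4°] simple-harmonic, h=-12: full span → s += -12 → s = 6.0000
seg 5 [220.4°–360°] simple-harmonic, h=-5: θ=286° here. β=65.6, B=139.6. -5/2·(1 − cos(π·0.4699)) = -2.2641 → s = 3.7359

3.7359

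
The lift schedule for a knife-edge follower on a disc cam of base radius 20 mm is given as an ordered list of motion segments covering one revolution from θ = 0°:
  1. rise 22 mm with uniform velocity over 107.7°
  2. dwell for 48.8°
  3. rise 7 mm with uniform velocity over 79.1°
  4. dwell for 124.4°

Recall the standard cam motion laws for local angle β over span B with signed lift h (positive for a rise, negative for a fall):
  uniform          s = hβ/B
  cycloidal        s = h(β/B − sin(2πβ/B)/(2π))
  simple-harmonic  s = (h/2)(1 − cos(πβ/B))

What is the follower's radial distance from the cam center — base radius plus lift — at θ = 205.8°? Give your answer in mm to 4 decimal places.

seg 1 [0°–107.7°] uniform, h=22: full span → s += 22 → s = 22.0000
seg 2 [107.7°–156.5°] dwell: s stays 22.0000
seg 3 [156.5°–235.6°] uniform, h=7: θ=205.8° here. β=49.3, B=79.1. 7·49.3/79.1 = 4.3628 → s = 26.3628
radial distance = base radius + s = 20 + 26.3628 = 46.3628

46.3628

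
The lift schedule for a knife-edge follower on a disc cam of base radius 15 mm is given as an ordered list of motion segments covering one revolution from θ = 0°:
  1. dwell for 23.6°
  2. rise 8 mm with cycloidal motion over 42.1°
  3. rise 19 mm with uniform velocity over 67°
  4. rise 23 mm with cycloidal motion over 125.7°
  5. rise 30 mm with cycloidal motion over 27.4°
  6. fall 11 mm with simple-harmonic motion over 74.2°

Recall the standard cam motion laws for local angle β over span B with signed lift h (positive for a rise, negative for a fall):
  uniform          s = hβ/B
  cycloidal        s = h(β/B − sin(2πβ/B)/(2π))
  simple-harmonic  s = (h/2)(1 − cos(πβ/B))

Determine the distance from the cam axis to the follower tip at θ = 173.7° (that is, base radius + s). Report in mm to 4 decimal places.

seg 1 [0°–23.6°] dwell: s stays 0.0000
seg 2 [23.6°–65.7°] cycloidal, h=8: full span → s += 8 → s = 8.0000
seg 3 [65.7°–132.7°] uniform, h=19: full span → s += 19 → s = 27.0000
seg 4 [132.7°–258.4°] cycloidal, h=23: θ=173.7° here. β=41, B=125.7. 23·(0.3262 − sin(2π·0.3262)/(2π)) = 4.2527 → s = 31.2527
radial distance = base radius + s = 15 + 31.2527 = 46.2527

46.2527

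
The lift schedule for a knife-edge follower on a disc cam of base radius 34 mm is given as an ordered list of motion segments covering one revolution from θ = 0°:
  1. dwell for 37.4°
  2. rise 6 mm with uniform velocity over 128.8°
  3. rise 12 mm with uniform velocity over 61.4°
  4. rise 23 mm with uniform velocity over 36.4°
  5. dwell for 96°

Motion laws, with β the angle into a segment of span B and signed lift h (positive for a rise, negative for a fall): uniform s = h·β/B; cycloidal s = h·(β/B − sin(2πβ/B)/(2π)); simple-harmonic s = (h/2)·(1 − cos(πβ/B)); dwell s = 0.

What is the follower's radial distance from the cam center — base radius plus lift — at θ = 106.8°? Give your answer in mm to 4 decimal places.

seg 1 [0°–37.4°] dwell: s stays 0.0000
seg 2 [37.4°–166.2°] uniform, h=6: θ=106.8° here. β=69.4, B=128.8. 6·69.4/128.8 = 3.2329 → s = 3.2329
radial distance = base radius + s = 34 + 3.2329 = 37.2329

37.2329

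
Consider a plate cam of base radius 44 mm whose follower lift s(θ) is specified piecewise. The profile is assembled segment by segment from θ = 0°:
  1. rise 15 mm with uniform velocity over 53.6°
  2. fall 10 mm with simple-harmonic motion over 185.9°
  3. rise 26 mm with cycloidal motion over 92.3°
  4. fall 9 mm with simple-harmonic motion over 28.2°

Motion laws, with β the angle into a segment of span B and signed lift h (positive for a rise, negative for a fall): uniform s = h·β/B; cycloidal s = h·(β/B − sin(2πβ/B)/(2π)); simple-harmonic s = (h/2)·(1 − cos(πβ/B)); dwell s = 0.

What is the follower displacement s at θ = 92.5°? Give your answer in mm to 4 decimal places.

seg 1 [0°–53.6°] uniform, h=15: full span → s += 15 → s = 15.0000
seg 2 [53.6°–239.5°] simple-harmonic, h=-10: θ=92.5° here. β=38.9, B=185.9. -10/2·(1 − cos(π·0.2093)) = -1.0420 → s = 13.9580

13.9580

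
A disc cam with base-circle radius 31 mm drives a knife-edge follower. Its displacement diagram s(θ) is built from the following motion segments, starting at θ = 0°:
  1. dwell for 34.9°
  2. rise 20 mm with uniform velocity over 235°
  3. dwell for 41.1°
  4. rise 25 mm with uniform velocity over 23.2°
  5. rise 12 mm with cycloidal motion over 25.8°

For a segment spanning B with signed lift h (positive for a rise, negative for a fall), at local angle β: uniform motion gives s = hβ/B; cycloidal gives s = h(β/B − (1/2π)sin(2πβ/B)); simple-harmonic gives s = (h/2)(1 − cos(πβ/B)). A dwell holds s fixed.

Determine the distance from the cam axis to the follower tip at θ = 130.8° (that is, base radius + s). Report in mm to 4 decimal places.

seg 1 [0°–34.9°] dwell: s stays 0.0000
seg 2 [34.9°–269.9°] uniform, h=20: θ=130.8° here. β=95.9, B=235. 20·95.9/235 = 8.1617 → s = 8.1617
radial distance = base radius + s = 31 + 8.1617 = 39.1617

39.1617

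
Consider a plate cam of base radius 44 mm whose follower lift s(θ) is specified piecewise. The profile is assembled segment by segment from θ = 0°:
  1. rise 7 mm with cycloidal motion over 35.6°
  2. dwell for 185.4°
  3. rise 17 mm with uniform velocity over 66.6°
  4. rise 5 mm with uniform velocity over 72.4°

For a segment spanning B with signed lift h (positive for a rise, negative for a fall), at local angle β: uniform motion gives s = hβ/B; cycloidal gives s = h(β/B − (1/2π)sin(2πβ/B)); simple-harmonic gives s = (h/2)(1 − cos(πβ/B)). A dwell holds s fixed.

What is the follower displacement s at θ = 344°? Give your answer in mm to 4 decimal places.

seg 1 [0°–35.6°] cycloidal, h=7: full span → s += 7 → s = 7.0000
seg 2 [35.6°–221°] dwell: s stays 7.0000
seg 3 [221°–287.6°] uniform, h=17: full span → s += 17 → s = 24.0000
seg 4 [287.6°–360°] uniform, h=5: θ=344° here. β=56.4, B=72.4. 5·56.4/72.4 = 3.8950 → s = 27.8950

27.8950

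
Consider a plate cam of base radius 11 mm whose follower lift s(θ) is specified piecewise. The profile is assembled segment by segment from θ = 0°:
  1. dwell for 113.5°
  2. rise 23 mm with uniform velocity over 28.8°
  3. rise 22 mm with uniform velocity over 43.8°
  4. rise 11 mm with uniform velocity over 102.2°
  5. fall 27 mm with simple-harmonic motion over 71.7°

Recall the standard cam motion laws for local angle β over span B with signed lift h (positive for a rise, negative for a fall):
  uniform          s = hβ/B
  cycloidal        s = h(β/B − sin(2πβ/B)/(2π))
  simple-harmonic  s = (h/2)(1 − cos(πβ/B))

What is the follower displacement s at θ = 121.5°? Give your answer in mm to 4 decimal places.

seg 1 [0°–113.5°] dwell: s stays 0.0000
seg 2 [113.5°–142.3°] uniform, h=23: θ=121.5° here. β=8, B=28.8. 23·8/28.8 = 6.3889 → s = 6.3889

6.3889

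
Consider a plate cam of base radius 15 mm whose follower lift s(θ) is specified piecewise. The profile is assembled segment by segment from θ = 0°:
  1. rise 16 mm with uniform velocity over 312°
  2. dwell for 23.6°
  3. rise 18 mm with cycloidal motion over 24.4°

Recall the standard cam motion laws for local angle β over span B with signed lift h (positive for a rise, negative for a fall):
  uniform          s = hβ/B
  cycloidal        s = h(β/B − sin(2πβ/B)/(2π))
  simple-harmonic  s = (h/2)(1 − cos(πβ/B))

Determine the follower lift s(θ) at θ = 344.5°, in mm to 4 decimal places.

seg 1 [0°–312°] uniform, h=16: full span → s += 16 → s = 16.0000
seg 2 [312°–335.6°] dwell: s stays 16.0000
seg 3 [335.6°–360°] cycloidal, h=18: θ=344.5° here. β=8.9, B=24.4. 18·(0.3648 − sin(2π·0.3648)/(2π)) = 4.4137 → s = 20.4137

20.4137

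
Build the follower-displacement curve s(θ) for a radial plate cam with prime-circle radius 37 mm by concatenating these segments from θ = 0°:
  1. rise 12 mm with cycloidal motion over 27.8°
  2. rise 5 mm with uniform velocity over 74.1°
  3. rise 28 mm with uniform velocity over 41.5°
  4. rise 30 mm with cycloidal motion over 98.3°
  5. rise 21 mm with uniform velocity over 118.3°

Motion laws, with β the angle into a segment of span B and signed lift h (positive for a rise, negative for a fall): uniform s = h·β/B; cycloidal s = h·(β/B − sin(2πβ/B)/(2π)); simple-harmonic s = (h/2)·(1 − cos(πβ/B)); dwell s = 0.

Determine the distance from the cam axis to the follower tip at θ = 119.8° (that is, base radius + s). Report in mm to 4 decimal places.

seg 1 [0°–27.8°] cycloidal, h=12: full span → s += 12 → s = 12.0000
seg 2 [27.8°–101.9°] uniform, h=5: full span → s += 5 → s = 17.0000
seg 3 [101.9°–143.4°] uniform, h=28: θ=119.8° here. β=17.9, B=41.5. 28·17.9/41.5 = 12.0771 → s = 29.0771
radial distance = base radius + s = 37 + 29.0771 = 66.0771

66.0771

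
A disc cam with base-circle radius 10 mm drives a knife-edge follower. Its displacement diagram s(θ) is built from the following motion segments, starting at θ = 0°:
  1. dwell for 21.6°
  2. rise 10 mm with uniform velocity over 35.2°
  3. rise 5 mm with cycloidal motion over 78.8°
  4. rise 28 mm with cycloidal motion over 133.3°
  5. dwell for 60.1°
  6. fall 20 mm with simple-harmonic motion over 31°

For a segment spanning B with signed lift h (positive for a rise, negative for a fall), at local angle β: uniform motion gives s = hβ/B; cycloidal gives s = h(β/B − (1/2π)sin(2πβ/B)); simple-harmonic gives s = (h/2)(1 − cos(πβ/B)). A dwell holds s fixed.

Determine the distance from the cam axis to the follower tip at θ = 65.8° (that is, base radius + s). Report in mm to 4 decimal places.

seg 1 [0°–21.6°] dwell: s stays 0.0000
seg 2 [21.6°–56.8°] uniform, h=10: full span → s += 10 → s = 10.0000
seg 3 [56.8°–135.6°] cycloidal, h=5: θ=65.8° here. β=9, B=78.8. 5·(0.1142 − sin(2π·0.1142)/(2π)) = 0.0478 → s = 10.0478
radial distance = base radius + s = 10 + 10.0478 = 20.0478

20.0478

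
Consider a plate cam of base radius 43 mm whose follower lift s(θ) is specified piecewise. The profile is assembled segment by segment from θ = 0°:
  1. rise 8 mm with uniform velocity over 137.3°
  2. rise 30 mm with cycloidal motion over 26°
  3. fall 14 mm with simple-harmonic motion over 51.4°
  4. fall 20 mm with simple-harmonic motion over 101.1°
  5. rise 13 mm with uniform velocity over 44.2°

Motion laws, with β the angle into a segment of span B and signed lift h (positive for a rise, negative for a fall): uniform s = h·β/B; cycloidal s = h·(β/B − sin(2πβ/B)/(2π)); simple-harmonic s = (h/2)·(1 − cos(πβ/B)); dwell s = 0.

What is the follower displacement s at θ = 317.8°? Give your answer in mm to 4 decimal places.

seg 1 [0°–137.3°] uniform, h=8: full span → s += 8 → s = 8.0000
seg 2 [137.3°–163.3°] cycloidal, h=30: full span → s += 30 → s = 38.0000
seg 3 [163.3°–214.7°] simple-harmonic, h=-14: full span → s += -14 → s = 24.0000
seg 4 [214.7°–315.8°] simple-harmonic, h=-20: full span → s += -20 → s = 4.0000
seg 5 [315.8°–360°] uniform, h=13: θ=317.8° here. β=2, B=44.2. 13·2/44.2 = 0.5882 → s = 4.5882

4.5882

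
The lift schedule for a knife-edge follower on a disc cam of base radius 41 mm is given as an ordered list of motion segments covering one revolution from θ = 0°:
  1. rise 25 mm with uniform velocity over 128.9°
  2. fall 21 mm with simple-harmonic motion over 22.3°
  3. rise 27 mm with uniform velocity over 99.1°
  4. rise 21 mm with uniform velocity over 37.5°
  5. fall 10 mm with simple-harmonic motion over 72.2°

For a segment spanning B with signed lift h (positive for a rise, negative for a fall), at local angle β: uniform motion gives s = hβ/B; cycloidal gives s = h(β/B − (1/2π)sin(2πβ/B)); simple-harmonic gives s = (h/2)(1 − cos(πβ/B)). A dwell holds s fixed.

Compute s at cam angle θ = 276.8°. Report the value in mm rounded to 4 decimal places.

seg 1 [0°–128.9°] uniform, h=25: full span → s += 25 → s = 25.0000
seg 2 [128.9°–151.2°] simple-harmonic, h=-21: full span → s += -21 → s = 4.0000
seg 3 [151.2°–250.3°] uniform, h=27: full span → s += 27 → s = 31.0000
seg 4 [250.3°–287.8°] uniform, h=21: θ=276.8° here. β=26.5, B=37.5. 21·26.5/37.5 = 14.8400 → s = 45.8400

45.8400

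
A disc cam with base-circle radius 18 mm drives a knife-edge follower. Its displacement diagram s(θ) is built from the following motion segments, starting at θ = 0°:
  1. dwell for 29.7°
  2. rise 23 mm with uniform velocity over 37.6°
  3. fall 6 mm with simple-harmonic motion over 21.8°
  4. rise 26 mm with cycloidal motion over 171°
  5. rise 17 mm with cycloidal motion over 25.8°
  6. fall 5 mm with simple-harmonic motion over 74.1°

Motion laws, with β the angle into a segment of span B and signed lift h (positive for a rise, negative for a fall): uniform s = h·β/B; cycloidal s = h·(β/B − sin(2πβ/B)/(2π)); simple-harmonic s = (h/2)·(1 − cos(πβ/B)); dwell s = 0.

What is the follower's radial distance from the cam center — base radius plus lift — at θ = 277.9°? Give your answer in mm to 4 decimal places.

seg 1 [0°–29.7°] dwell: s stays 0.0000
seg 2 [29.7°–67.3°] uniform, h=23: full span → s += 23 → s = 23.0000
seg 3 [67.3°–89.1°] simple-harmonic, h=-6: full span → s += -6 → s = 17.0000
seg 4 [89.1°–260.1°] cycloidal, h=26: full span → s += 26 → s = 43.0000
seg 5 [260.1°–285.9°] cycloidal, h=17: θ=277.9° here. β=17.8, B=25.8. 17·(0.6899 − sin(2π·0.6899)/(2π)) = 14.2438 → s = 57.2438
radial distance = base radius + s = 18 + 57.2438 = 75.2438

75.2438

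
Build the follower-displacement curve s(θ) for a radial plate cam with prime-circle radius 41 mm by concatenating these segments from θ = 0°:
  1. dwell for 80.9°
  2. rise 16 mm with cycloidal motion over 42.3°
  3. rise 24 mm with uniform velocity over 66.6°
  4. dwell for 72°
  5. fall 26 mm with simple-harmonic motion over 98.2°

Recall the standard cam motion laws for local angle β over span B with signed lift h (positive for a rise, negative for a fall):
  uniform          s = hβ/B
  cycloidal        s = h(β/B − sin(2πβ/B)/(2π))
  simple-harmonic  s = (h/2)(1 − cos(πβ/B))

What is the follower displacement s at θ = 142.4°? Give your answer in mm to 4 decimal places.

seg 1 [0°–80.9°] dwell: s stays 0.0000
seg 2 [80.9°–123.2°] cycloidal, h=16: full span → s += 16 → s = 16.0000
seg 3 [123.2°–189.8°] uniform, h=24: θ=142.4° here. β=19.2, B=66.6. 24·19.2/66.6 = 6.9189 → s = 22.9189

22.9189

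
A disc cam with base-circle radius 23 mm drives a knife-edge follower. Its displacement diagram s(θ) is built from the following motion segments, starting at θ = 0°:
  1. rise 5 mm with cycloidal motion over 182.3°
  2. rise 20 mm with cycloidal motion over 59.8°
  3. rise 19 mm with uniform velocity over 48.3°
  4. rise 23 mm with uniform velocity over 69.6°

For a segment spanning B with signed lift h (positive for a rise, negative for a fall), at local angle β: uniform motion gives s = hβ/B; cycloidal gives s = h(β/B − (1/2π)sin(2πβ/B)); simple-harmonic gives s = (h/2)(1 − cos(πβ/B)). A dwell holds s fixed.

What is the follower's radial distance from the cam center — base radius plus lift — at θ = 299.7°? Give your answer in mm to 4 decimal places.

seg 1 [0°–182.3°] cycloidal, h=5: full span → s += 5 → s = 5.0000
seg 2 [182.3°–242.1°] cycloidal, h=20: full span → s += 20 → s = 25.0000
seg 3 [242.1°–290.4°] uniform, h=19: full span → s += 19 → s = 44.0000
seg 4 [290.4°–360°] uniform, h=23: θ=299.7° here. β=9.3, B=69.6. 23·9.3/69.6 = 3.0733 → s = 47.0733
radial distance = base radius + s = 23 + 47.0733 = 70.0733

70.0733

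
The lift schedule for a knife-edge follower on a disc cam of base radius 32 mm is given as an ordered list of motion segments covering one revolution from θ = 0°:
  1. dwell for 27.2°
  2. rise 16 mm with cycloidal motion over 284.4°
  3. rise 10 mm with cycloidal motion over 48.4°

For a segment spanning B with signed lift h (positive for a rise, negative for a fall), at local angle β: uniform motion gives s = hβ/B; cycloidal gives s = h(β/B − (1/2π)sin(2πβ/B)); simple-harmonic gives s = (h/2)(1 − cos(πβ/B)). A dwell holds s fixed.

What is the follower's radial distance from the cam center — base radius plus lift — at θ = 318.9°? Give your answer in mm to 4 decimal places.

seg 1 [0°–27.2°] dwell: s stays 0.0000
seg 2 [27.2°–311.6°] cycloidal, h=16: full span → s += 16 → s = 16.0000
seg 3 [311.6°–360°] cycloidal, h=10: θ=318.9° here. β=7.3, B=48.4. 10·(0.1508 − sin(2π·0.1508)/(2π)) = 0.2158 → s = 16.2158
radial distance = base radius + s = 32 + 16.2158 = 48.2158

48.2158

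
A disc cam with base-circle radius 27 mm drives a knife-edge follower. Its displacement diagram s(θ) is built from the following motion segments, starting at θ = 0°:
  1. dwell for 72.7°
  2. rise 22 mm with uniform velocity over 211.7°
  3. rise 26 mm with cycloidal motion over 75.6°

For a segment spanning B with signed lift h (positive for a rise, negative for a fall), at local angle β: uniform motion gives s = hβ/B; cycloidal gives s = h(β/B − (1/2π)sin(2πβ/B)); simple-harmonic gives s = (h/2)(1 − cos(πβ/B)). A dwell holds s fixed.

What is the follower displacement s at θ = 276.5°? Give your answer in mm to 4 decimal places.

seg 1 [0°–72.7°] dwell: s stays 0.0000
seg 2 [72.7°–284.4°] uniform, h=22: θ=276.5° here. β=203.8, B=211.7. 22·203.8/211.7 = 21.1790 → s = 21.1790

21.1790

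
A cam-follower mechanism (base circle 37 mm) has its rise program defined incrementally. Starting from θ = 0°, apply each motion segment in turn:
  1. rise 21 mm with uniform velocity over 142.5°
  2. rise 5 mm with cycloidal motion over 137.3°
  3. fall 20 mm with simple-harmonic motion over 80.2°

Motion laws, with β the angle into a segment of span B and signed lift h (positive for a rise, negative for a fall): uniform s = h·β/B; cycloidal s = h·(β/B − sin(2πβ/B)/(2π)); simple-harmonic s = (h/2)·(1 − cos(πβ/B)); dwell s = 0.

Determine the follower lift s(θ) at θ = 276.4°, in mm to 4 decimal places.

seg 1 [0°–142.5°] uniform, h=21: full span → s += 21 → s = 21.0000
seg 2 [142.5°–279.8°] cycloidal, h=5: θ=276.4° here. β=133.9, B=137.3. 5·(0.9752 − sin(2π·0.9752)/(2π)) = 4.9995 → s = 25.9995

25.9995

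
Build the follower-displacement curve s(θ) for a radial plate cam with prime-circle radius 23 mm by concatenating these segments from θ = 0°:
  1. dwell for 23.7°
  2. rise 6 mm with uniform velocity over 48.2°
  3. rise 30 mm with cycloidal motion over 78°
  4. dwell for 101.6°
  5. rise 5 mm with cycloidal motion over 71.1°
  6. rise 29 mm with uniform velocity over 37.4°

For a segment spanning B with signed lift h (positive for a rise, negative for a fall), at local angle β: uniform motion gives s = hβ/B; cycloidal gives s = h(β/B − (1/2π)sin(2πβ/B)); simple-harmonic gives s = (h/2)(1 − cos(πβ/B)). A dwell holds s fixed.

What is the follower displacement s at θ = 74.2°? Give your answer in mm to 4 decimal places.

seg 1 [0°–23.7°] dwell: s stays 0.0000
seg 2 [23.7°–71.9°] uniform, h=6: full span → s += 6 → s = 6.0000
seg 3 [71.9°–149.9°] cycloidal, h=30: θ=74.2° here. β=2.3, B=78. 30·(0.0295 − sin(2π·0.0295)/(2π)) = 0.0051 → s = 6.0051

6.0051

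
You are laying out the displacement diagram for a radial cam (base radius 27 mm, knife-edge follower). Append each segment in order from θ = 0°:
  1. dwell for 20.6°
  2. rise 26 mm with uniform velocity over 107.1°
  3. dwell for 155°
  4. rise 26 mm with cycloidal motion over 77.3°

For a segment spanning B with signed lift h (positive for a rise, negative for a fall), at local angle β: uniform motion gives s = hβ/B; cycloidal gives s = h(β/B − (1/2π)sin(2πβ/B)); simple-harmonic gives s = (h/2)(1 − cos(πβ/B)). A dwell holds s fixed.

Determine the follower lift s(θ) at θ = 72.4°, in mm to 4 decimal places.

seg 1 [0°–20.6°] dwell: s stays 0.0000
seg 2 [20.6°–127.7°] uniform, h=26: θ=72.4° here. β=51.8, B=107.1. 26·51.8/107.1 = 12.5752 → s = 12.5752

12.5752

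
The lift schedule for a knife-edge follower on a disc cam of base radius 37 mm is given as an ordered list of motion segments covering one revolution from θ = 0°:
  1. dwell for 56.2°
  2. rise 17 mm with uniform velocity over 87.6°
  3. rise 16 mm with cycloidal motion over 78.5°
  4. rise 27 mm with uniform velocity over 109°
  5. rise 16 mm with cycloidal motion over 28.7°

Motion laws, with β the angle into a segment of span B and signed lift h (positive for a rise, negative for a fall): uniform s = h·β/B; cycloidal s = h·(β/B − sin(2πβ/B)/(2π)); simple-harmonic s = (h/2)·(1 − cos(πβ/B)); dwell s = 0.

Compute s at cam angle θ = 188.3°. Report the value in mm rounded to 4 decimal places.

seg 1 [0°–56.2°] dwell: s stays 0.0000
seg 2 [56.2°–143.8°] uniform, h=17: full span → s += 17 → s = 17.0000
seg 3 [143.8°–222.3°] cycloidal, h=16: θ=188.3° here. β=44.5, B=78.5. 16·(0.5669 − sin(2π·0.5669)/(2π)) = 10.1089 → s = 27.1089

27.1089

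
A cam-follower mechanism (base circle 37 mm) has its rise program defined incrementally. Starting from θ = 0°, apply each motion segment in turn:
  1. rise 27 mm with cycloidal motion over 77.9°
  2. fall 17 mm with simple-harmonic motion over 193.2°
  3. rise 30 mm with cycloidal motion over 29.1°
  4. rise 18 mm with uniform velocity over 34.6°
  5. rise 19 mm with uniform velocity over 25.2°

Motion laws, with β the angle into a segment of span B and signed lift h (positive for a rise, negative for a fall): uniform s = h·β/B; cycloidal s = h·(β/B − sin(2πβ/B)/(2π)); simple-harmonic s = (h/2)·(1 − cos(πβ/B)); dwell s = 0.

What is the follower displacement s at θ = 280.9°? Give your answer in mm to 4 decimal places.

seg 1 [0°–77.9°] cycloidal, h=27: full span → s += 27 → s = 27.0000
seg 2 [77.9°–271.1°] simple-harmonic, h=-17: full span → s += -17 → s = 10.0000
seg 3 [271.1°–300.2°] cycloidal, h=30: θ=280.9° here. β=9.8, B=29.1. 30·(0.3368 − sin(2π·0.3368)/(2π)) = 6.0206 → s = 16.0206

16.0206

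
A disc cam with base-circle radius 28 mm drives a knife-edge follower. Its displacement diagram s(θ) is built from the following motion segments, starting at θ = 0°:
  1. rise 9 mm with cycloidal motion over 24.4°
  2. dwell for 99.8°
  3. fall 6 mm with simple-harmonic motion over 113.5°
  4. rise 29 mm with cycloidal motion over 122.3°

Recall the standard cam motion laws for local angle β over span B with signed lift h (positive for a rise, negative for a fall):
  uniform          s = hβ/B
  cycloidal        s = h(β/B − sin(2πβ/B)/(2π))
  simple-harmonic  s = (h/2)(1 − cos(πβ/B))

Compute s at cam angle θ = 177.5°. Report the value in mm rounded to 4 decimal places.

seg 1 [0°–24.4°] cycloidal, h=9: full span → s += 9 → s = 9.0000
seg 2 [24.4°–124.2°] dwell: s stays 9.0000
seg 3 [124.2°–237.7°] simple-harmonic, h=-6: θ=177.5° here. β=53.3, B=113.5. -6/2·(1 − cos(π·0.4696)) = -2.7140 → s = 6.2860

6.2860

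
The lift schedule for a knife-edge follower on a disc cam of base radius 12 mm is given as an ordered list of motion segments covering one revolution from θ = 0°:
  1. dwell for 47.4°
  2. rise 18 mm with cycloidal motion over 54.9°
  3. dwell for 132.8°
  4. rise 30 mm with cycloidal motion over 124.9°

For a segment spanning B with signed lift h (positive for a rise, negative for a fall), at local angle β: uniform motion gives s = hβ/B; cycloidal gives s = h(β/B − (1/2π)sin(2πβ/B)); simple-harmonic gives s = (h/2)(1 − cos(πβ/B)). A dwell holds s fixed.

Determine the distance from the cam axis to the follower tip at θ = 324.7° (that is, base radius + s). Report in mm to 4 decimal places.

seg 1 [0°–47.4°] dwell: s stays 0.0000
seg 2 [47.4°–102.3°] cycloidal, h=18: full span → s += 18 → s = 18.0000
seg 3 [102.3°–235.1°] dwell: s stays 18.0000
seg 4 [235.1°–360°] cycloidal, h=30: θ=324.7° here. β=89.6, B=124.9. 30·(0.7174 − sin(2π·0.7174)/(2π)) = 26.1959 → s = 44.1959
radial distance = base radius + s = 12 + 44.1959 = 56.1959

56.1959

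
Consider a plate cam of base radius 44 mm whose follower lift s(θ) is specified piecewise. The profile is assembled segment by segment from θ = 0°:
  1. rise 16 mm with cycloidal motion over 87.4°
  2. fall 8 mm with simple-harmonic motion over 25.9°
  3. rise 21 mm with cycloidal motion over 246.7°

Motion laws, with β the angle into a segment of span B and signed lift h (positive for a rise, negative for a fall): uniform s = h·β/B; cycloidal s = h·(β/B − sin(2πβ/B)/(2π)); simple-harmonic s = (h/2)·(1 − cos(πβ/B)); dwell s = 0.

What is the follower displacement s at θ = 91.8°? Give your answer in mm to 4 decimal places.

seg 1 [0°–87.4°] cycloidal, h=16: full span → s += 16 → s = 16.0000
seg 2 [87.4°–113.3°] simple-harmonic, h=-8: θ=91.8° here. β=4.4, B=25.9. -8/2·(1 − cos(π·0.1699)) = -0.5563 → s = 15.4437

15.4437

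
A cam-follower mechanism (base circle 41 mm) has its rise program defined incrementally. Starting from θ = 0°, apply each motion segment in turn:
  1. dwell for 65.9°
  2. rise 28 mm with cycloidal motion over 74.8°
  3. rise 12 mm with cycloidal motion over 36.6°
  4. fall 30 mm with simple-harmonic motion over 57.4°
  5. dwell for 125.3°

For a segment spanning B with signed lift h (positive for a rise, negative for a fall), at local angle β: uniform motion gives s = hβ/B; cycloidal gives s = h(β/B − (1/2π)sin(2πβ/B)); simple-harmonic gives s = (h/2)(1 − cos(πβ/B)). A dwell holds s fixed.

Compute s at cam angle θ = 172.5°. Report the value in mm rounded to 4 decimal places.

seg 1 [0°–65.9°] dwell: s stays 0.0000
seg 2 [65.9°–140.7°] cycloidal, h=28: full span → s += 28 → s = 28.0000
seg 3 [140.7°–177.3°] cycloidal, h=12: θ=172.5° here. β=31.8, B=36.6. 12·(0.8689 − sin(2π·0.8689)/(2π)) = 11.8278 → s = 39.8278

39.8278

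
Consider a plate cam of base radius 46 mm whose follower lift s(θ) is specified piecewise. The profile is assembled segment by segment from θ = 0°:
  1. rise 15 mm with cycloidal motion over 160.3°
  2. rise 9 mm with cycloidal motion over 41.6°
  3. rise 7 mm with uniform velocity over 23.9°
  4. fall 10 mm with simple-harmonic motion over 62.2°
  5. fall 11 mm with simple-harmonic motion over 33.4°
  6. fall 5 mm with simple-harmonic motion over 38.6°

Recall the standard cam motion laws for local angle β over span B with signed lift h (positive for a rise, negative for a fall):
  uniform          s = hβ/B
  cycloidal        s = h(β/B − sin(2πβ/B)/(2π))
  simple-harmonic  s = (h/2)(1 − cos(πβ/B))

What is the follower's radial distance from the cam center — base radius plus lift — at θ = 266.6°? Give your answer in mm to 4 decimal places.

seg 1 [0°–160.3°] cycloidal, h=15: full span → s += 15 → s = 15.0000
seg 2 [160.3°–201.9°] cycloidal, h=9: full span → s += 9 → s = 24.0000
seg 3 [201.9°–225.8°] uniform, h=7: full span → s += 7 → s = 31.0000
seg 4 [225.8°–288°] simple-harmonic, h=-10: θ=266.6° here. β=40.8, B=62.2. -10/2·(1 − cos(π·0.6559)) = -7.3528 → s = 23.6472
radial distance = base radius + s = 46 + 23.6472 = 69.6472

69.6472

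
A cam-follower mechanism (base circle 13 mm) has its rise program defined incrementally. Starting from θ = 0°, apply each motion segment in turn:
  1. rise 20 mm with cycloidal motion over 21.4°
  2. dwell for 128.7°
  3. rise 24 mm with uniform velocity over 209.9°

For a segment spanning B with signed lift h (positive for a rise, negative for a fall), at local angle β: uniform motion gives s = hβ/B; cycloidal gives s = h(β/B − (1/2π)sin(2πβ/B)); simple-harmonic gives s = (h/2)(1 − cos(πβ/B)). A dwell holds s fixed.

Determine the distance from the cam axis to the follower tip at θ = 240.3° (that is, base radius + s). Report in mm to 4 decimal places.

seg 1 [0°–21.4°] cycloidal, h=20: full span → s += 20 → s = 20.0000
seg 2 [21.4°–150.1°] dwell: s stays 20.0000
seg 3 [150.1°–360°] uniform, h=24: θ=240.3° here. β=90.2, B=209.9. 24·90.2/209.9 = 10.3135 → s = 30.3135
radial distance = base radius + s = 13 + 30.3135 = 43.3135

43.3135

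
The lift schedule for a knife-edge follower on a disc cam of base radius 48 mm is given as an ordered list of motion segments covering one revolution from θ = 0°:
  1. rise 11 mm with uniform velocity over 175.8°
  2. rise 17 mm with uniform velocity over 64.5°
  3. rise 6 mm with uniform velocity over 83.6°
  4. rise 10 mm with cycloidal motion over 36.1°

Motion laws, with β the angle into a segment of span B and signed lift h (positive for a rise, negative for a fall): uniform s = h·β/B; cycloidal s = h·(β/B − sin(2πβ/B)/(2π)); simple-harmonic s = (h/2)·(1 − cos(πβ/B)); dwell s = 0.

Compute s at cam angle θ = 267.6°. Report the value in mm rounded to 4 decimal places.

seg 1 [0°–175.8°] uniform, h=11: full span → s += 11 → s = 11.0000
seg 2 [175.8°–240.3°] uniform, h=17: full span → s += 17 → s = 28.0000
seg 3 [240.3°–323.9°] uniform, h=6: θ=267.6° here. β=27.3, B=83.6. 6·27.3/83.6 = 1.9593 → s = 29.9593

29.9593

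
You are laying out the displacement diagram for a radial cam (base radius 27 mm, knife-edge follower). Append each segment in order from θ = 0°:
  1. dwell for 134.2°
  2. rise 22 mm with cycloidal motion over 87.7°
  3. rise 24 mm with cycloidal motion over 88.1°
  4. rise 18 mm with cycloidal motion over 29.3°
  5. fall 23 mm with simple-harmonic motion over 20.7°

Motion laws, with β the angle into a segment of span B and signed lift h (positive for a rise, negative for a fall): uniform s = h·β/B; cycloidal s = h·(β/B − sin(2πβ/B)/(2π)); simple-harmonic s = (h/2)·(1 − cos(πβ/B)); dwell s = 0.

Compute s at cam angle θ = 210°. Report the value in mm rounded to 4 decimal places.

seg 1 [0°–134.2°] dwell: s stays 0.0000
seg 2 [134.2°–221.9°] cycloidal, h=22: θ=210° here. β=75.8, B=87.7. 22·(0.8643 − sin(2π·0.8643)/(2π)) = 21.6513 → s = 21.6513

21.6513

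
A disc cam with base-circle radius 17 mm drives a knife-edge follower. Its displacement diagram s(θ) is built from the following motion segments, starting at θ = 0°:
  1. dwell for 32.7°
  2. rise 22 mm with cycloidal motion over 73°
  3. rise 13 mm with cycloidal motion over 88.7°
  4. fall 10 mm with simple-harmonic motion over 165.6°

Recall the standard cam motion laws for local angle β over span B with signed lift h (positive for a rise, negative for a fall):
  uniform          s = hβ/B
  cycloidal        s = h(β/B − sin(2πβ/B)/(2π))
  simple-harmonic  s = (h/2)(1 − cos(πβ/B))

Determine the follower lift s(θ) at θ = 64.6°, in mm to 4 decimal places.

seg 1 [0°–32.7°] dwell: s stays 0.0000
seg 2 [32.7°–105.7°] cycloidal, h=22: θ=64.6° here. β=31.9, B=73. 22·(0.4370 − sin(2π·0.4370)/(2π)) = 8.2633 → s = 8.2633

8.2633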